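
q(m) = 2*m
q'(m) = 2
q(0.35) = 0.70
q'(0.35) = 2.00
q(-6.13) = -12.26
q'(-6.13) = 2.00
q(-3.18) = -6.36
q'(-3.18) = 2.00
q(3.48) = 6.96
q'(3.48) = 2.00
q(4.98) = 9.96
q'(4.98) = 2.00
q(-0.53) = -1.06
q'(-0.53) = 2.00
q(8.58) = 17.16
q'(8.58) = 2.00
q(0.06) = 0.12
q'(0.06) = 2.00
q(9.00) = 18.00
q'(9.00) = 2.00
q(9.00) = 18.00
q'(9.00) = 2.00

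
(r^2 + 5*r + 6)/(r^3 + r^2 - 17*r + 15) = (r^2 + 5*r + 6)/(r^3 + r^2 - 17*r + 15)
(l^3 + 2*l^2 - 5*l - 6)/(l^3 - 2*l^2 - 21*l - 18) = (l - 2)/(l - 6)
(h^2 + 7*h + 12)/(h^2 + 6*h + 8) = (h + 3)/(h + 2)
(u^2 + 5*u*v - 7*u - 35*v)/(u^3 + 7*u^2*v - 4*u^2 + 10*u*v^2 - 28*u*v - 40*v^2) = (u - 7)/(u^2 + 2*u*v - 4*u - 8*v)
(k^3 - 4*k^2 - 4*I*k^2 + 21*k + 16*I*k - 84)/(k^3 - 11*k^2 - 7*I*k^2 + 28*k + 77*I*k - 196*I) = (k + 3*I)/(k - 7)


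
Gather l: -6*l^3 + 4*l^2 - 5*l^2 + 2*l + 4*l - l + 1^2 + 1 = -6*l^3 - l^2 + 5*l + 2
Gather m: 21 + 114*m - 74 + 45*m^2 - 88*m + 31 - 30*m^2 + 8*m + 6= 15*m^2 + 34*m - 16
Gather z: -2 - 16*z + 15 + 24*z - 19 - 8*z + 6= 0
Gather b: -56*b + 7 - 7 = -56*b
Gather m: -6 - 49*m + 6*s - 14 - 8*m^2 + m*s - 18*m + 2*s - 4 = -8*m^2 + m*(s - 67) + 8*s - 24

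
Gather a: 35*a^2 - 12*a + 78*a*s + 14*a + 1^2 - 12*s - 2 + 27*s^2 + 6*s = 35*a^2 + a*(78*s + 2) + 27*s^2 - 6*s - 1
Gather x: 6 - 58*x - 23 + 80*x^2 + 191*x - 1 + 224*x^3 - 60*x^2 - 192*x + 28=224*x^3 + 20*x^2 - 59*x + 10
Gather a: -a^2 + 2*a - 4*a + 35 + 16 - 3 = -a^2 - 2*a + 48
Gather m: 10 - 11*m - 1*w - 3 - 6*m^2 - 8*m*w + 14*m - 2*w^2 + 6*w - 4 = -6*m^2 + m*(3 - 8*w) - 2*w^2 + 5*w + 3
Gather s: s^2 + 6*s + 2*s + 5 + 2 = s^2 + 8*s + 7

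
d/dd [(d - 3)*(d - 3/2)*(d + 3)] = 3*d^2 - 3*d - 9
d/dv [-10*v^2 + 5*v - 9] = 5 - 20*v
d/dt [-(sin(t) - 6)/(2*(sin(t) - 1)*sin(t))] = (cos(t) - 12/tan(t) + 6*cos(t)/sin(t)^2)/(2*(sin(t) - 1)^2)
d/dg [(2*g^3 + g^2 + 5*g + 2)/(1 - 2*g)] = (-8*g^3 + 4*g^2 + 2*g + 9)/(4*g^2 - 4*g + 1)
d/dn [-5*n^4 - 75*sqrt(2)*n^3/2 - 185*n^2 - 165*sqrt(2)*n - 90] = -20*n^3 - 225*sqrt(2)*n^2/2 - 370*n - 165*sqrt(2)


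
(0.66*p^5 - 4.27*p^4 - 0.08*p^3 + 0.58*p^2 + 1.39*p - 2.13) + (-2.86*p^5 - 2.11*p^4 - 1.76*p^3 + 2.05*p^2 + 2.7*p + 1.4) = -2.2*p^5 - 6.38*p^4 - 1.84*p^3 + 2.63*p^2 + 4.09*p - 0.73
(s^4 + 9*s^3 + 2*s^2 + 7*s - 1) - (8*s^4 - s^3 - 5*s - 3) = -7*s^4 + 10*s^3 + 2*s^2 + 12*s + 2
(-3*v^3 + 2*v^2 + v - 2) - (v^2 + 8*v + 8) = -3*v^3 + v^2 - 7*v - 10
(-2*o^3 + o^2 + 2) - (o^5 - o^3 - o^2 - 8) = -o^5 - o^3 + 2*o^2 + 10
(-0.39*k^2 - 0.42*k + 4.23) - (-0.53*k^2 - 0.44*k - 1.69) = 0.14*k^2 + 0.02*k + 5.92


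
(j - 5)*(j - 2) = j^2 - 7*j + 10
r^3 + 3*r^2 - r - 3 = (r - 1)*(r + 1)*(r + 3)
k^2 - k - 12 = (k - 4)*(k + 3)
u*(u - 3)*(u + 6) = u^3 + 3*u^2 - 18*u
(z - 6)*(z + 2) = z^2 - 4*z - 12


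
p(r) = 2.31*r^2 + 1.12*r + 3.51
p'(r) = 4.62*r + 1.12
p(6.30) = 102.25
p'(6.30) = 30.23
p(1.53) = 10.63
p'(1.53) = 8.19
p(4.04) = 45.74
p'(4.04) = 19.78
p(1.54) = 10.71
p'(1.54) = 8.23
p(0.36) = 4.21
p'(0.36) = 2.78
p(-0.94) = 4.50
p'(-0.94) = -3.22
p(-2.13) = 11.60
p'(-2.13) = -8.72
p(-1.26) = 5.77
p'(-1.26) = -4.70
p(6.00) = 93.39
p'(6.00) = 28.84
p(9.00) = 200.70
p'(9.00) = 42.70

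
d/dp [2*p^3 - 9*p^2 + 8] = 6*p*(p - 3)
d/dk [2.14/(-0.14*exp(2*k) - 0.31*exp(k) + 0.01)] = (0.5992*exp(k) + 0.6634)*exp(k)/(0.14*exp(2*k) + 0.31*exp(k) - 0.01)^2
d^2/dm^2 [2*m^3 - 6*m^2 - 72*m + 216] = 12*m - 12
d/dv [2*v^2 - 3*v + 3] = 4*v - 3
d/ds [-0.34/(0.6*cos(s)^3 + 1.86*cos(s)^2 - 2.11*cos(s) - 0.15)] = (-0.612*cos(s)^2 - 1.2648*cos(s) + 0.7174)*sin(s)/(0.6*cos(s)^3 + 1.86*cos(s)^2 - 2.11*cos(s) - 0.15)^2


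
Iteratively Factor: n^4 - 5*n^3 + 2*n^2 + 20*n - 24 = (n + 2)*(n^3 - 7*n^2 + 16*n - 12) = (n - 3)*(n + 2)*(n^2 - 4*n + 4) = (n - 3)*(n - 2)*(n + 2)*(n - 2)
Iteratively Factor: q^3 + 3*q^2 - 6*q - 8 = (q + 4)*(q^2 - q - 2) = (q + 1)*(q + 4)*(q - 2)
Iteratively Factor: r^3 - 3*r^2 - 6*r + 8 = (r - 1)*(r^2 - 2*r - 8) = (r - 1)*(r + 2)*(r - 4)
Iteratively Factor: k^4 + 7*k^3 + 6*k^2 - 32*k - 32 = (k + 4)*(k^3 + 3*k^2 - 6*k - 8) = (k + 1)*(k + 4)*(k^2 + 2*k - 8) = (k + 1)*(k + 4)^2*(k - 2)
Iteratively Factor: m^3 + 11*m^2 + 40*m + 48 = (m + 3)*(m^2 + 8*m + 16) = (m + 3)*(m + 4)*(m + 4)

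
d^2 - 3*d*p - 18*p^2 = (d - 6*p)*(d + 3*p)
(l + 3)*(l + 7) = l^2 + 10*l + 21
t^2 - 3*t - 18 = (t - 6)*(t + 3)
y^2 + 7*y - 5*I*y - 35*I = (y + 7)*(y - 5*I)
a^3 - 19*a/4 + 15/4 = (a - 3/2)*(a - 1)*(a + 5/2)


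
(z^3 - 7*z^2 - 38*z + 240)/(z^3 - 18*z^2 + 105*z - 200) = (z + 6)/(z - 5)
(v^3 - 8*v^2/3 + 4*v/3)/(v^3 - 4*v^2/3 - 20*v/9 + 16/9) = 3*v/(3*v + 4)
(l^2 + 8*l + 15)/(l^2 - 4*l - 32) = (l^2 + 8*l + 15)/(l^2 - 4*l - 32)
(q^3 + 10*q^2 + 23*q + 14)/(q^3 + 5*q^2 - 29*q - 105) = (q^2 + 3*q + 2)/(q^2 - 2*q - 15)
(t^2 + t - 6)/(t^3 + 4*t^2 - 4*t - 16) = (t + 3)/(t^2 + 6*t + 8)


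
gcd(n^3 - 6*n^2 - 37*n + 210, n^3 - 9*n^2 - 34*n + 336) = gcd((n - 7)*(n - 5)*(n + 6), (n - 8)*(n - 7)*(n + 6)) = n^2 - n - 42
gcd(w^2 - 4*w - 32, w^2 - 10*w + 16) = w - 8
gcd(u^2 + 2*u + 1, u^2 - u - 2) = u + 1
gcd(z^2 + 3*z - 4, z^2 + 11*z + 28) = z + 4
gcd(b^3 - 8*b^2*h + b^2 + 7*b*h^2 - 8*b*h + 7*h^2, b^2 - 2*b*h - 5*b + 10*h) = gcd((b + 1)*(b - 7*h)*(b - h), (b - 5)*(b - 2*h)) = 1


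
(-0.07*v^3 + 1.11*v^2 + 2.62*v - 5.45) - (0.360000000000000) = -0.07*v^3 + 1.11*v^2 + 2.62*v - 5.81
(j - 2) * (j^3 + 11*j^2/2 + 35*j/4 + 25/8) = j^4 + 7*j^3/2 - 9*j^2/4 - 115*j/8 - 25/4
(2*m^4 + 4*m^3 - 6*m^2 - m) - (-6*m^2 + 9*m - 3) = 2*m^4 + 4*m^3 - 10*m + 3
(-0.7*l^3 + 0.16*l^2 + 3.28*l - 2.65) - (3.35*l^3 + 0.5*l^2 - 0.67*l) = -4.05*l^3 - 0.34*l^2 + 3.95*l - 2.65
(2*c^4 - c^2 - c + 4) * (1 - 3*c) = -6*c^5 + 2*c^4 + 3*c^3 + 2*c^2 - 13*c + 4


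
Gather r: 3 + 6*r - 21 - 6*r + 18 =0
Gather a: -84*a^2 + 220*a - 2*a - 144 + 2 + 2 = -84*a^2 + 218*a - 140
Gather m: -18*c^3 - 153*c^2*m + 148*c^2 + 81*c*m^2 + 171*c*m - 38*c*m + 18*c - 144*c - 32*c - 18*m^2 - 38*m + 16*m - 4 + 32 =-18*c^3 + 148*c^2 - 158*c + m^2*(81*c - 18) + m*(-153*c^2 + 133*c - 22) + 28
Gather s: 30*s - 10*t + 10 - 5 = 30*s - 10*t + 5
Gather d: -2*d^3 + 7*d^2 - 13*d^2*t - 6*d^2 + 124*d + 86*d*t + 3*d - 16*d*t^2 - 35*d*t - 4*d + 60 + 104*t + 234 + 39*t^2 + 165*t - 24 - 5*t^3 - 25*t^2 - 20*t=-2*d^3 + d^2*(1 - 13*t) + d*(-16*t^2 + 51*t + 123) - 5*t^3 + 14*t^2 + 249*t + 270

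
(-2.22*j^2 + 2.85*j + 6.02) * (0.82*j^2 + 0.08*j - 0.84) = -1.8204*j^4 + 2.1594*j^3 + 7.0292*j^2 - 1.9124*j - 5.0568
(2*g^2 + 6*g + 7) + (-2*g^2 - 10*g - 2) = 5 - 4*g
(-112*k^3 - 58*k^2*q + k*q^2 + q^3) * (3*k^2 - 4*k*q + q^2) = -336*k^5 + 274*k^4*q + 123*k^3*q^2 - 59*k^2*q^3 - 3*k*q^4 + q^5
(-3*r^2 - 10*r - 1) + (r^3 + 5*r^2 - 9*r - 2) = r^3 + 2*r^2 - 19*r - 3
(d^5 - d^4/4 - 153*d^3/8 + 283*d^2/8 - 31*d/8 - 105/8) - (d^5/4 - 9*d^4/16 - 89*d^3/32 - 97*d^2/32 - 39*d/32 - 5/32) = 3*d^5/4 + 5*d^4/16 - 523*d^3/32 + 1229*d^2/32 - 85*d/32 - 415/32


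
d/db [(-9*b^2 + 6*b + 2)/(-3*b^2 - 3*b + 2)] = 3*(15*b^2 - 8*b + 6)/(9*b^4 + 18*b^3 - 3*b^2 - 12*b + 4)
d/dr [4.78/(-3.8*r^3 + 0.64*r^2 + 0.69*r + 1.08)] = (54.492*r^2 - 6.1184*r - 3.2982)/(-3.8*r^3 + 0.64*r^2 + 0.69*r + 1.08)^2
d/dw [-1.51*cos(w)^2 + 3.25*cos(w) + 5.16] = (3.02*cos(w) - 3.25)*sin(w)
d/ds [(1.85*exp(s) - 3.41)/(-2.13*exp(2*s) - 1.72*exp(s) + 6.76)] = (3.9405*exp(2*s) - 14.5266*exp(s) + 6.6408)*exp(s)/(4.5369*exp(4*s) + 7.3272*exp(3*s) - 25.8392*exp(2*s) - 23.2544*exp(s) + 45.6976)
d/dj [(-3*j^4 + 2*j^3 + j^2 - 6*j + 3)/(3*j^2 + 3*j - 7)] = (-18*j^5 - 21*j^4 + 96*j^3 - 21*j^2 - 32*j + 33)/(9*j^4 + 18*j^3 - 33*j^2 - 42*j + 49)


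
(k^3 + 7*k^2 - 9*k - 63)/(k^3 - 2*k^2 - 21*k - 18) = (k^2 + 4*k - 21)/(k^2 - 5*k - 6)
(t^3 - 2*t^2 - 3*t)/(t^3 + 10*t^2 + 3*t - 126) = t*(t + 1)/(t^2 + 13*t + 42)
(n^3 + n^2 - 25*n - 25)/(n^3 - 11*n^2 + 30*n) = (n^2 + 6*n + 5)/(n*(n - 6))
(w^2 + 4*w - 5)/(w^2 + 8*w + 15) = (w - 1)/(w + 3)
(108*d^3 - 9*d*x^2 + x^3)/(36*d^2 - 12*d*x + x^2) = 3*d + x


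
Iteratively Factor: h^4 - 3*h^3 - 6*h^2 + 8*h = (h)*(h^3 - 3*h^2 - 6*h + 8) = h*(h + 2)*(h^2 - 5*h + 4) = h*(h - 1)*(h + 2)*(h - 4)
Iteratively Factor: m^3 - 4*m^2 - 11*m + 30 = (m - 5)*(m^2 + m - 6) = (m - 5)*(m + 3)*(m - 2)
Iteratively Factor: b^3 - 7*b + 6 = (b - 2)*(b^2 + 2*b - 3) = (b - 2)*(b + 3)*(b - 1)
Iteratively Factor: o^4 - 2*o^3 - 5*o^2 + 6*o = (o - 1)*(o^3 - o^2 - 6*o) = (o - 1)*(o + 2)*(o^2 - 3*o) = o*(o - 1)*(o + 2)*(o - 3)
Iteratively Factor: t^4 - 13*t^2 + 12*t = (t - 1)*(t^3 + t^2 - 12*t) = (t - 1)*(t + 4)*(t^2 - 3*t) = t*(t - 1)*(t + 4)*(t - 3)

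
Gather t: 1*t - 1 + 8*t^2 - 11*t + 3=8*t^2 - 10*t + 2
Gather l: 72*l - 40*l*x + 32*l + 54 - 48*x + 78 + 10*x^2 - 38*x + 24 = l*(104 - 40*x) + 10*x^2 - 86*x + 156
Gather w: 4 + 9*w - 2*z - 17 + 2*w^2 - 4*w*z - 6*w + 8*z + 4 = 2*w^2 + w*(3 - 4*z) + 6*z - 9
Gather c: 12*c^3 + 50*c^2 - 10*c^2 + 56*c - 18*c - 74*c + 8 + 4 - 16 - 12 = 12*c^3 + 40*c^2 - 36*c - 16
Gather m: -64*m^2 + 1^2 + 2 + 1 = 4 - 64*m^2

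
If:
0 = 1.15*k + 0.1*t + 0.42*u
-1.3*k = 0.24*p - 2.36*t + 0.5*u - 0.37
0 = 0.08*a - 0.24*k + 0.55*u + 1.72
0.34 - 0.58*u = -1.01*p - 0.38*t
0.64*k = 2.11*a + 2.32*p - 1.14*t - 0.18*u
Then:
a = 1.96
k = 1.10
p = -1.88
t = -0.36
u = -2.93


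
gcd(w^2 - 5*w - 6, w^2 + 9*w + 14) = 1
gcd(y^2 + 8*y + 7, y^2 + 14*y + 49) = y + 7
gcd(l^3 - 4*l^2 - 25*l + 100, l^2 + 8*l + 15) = l + 5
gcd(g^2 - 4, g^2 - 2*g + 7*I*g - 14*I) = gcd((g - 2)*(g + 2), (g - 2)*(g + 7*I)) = g - 2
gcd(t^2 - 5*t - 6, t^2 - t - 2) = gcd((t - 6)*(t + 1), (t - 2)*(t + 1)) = t + 1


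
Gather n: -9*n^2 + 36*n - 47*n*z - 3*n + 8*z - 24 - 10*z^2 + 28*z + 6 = -9*n^2 + n*(33 - 47*z) - 10*z^2 + 36*z - 18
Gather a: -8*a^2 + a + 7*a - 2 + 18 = -8*a^2 + 8*a + 16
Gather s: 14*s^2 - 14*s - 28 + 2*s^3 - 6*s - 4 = 2*s^3 + 14*s^2 - 20*s - 32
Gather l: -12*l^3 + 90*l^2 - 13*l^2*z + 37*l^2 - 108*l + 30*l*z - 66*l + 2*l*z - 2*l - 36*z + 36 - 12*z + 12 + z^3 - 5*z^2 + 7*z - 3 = -12*l^3 + l^2*(127 - 13*z) + l*(32*z - 176) + z^3 - 5*z^2 - 41*z + 45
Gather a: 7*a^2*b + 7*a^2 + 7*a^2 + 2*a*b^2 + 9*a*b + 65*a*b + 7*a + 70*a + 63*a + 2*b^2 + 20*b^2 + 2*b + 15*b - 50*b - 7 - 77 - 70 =a^2*(7*b + 14) + a*(2*b^2 + 74*b + 140) + 22*b^2 - 33*b - 154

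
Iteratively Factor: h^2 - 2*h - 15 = (h - 5)*(h + 3)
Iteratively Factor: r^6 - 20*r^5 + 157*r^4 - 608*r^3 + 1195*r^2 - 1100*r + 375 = (r - 1)*(r^5 - 19*r^4 + 138*r^3 - 470*r^2 + 725*r - 375) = (r - 1)^2*(r^4 - 18*r^3 + 120*r^2 - 350*r + 375) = (r - 3)*(r - 1)^2*(r^3 - 15*r^2 + 75*r - 125) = (r - 5)*(r - 3)*(r - 1)^2*(r^2 - 10*r + 25) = (r - 5)^2*(r - 3)*(r - 1)^2*(r - 5)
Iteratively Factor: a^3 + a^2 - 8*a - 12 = (a - 3)*(a^2 + 4*a + 4) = (a - 3)*(a + 2)*(a + 2)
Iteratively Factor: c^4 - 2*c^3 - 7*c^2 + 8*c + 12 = (c - 2)*(c^3 - 7*c - 6) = (c - 3)*(c - 2)*(c^2 + 3*c + 2) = (c - 3)*(c - 2)*(c + 2)*(c + 1)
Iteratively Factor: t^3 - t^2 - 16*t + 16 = (t - 1)*(t^2 - 16) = (t - 4)*(t - 1)*(t + 4)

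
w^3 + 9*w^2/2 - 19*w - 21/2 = (w - 3)*(w + 1/2)*(w + 7)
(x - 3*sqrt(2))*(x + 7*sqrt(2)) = x^2 + 4*sqrt(2)*x - 42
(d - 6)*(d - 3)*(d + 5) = d^3 - 4*d^2 - 27*d + 90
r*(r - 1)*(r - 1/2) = r^3 - 3*r^2/2 + r/2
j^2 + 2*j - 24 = (j - 4)*(j + 6)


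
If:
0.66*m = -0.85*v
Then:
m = -1.28787878787879*v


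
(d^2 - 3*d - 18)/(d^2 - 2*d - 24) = (d + 3)/(d + 4)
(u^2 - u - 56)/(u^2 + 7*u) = (u - 8)/u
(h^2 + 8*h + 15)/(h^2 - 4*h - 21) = (h + 5)/(h - 7)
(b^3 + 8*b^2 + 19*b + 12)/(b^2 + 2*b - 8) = (b^2 + 4*b + 3)/(b - 2)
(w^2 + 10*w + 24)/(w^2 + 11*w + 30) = (w + 4)/(w + 5)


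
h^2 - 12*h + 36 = (h - 6)^2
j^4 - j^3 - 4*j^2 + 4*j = j*(j - 2)*(j - 1)*(j + 2)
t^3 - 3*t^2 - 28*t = t*(t - 7)*(t + 4)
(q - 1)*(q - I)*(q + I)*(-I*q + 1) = -I*q^4 + q^3 + I*q^3 - q^2 - I*q^2 + q + I*q - 1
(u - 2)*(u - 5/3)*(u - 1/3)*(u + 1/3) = u^4 - 11*u^3/3 + 29*u^2/9 + 11*u/27 - 10/27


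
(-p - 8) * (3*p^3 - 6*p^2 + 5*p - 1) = -3*p^4 - 18*p^3 + 43*p^2 - 39*p + 8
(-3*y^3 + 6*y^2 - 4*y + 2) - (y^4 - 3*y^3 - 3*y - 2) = -y^4 + 6*y^2 - y + 4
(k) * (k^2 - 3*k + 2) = k^3 - 3*k^2 + 2*k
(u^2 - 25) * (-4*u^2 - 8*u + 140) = -4*u^4 - 8*u^3 + 240*u^2 + 200*u - 3500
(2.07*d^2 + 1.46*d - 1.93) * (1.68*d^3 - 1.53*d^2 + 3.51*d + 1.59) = 3.4776*d^5 - 0.7143*d^4 + 1.7895*d^3 + 11.3688*d^2 - 4.4529*d - 3.0687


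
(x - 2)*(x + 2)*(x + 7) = x^3 + 7*x^2 - 4*x - 28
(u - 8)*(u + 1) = u^2 - 7*u - 8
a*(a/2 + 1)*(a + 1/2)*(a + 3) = a^4/2 + 11*a^3/4 + 17*a^2/4 + 3*a/2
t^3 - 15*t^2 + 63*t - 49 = (t - 7)^2*(t - 1)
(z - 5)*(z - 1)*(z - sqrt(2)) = z^3 - 6*z^2 - sqrt(2)*z^2 + 5*z + 6*sqrt(2)*z - 5*sqrt(2)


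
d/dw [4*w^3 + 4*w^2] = 4*w*(3*w + 2)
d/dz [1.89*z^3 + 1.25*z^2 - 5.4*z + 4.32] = 5.67*z^2 + 2.5*z - 5.4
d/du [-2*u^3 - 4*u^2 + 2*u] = -6*u^2 - 8*u + 2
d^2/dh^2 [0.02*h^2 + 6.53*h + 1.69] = 0.0400000000000000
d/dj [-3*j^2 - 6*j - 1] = -6*j - 6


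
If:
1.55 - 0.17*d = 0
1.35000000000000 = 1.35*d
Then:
No Solution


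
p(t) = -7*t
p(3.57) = -24.99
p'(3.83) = -7.00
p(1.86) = -13.02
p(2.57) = -17.99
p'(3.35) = -7.00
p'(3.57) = -7.00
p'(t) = -7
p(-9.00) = 63.00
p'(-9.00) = -7.00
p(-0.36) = 2.52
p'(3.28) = -7.00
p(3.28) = -22.96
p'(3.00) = -7.00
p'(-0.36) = -7.00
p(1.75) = -12.25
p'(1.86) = -7.00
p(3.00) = -21.00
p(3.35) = -23.45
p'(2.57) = -7.00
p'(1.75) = -7.00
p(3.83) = -26.81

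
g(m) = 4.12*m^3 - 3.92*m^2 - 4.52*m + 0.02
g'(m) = 12.36*m^2 - 7.84*m - 4.52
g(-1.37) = -11.74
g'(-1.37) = 29.42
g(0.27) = -1.41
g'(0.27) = -5.74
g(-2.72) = -99.60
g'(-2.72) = 108.25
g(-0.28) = 0.89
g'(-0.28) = -1.36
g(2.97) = 59.95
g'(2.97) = 81.22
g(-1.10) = -5.23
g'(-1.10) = 19.06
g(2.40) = 23.55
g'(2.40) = 47.86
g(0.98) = -4.30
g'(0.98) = -0.33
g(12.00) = 6500.66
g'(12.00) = 1681.24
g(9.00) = 2645.30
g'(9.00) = 926.08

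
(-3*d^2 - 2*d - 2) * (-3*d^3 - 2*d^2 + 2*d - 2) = 9*d^5 + 12*d^4 + 4*d^3 + 6*d^2 + 4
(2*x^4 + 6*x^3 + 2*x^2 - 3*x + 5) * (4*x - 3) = 8*x^5 + 18*x^4 - 10*x^3 - 18*x^2 + 29*x - 15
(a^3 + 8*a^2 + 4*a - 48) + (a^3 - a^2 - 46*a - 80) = 2*a^3 + 7*a^2 - 42*a - 128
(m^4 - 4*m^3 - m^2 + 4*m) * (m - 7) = m^5 - 11*m^4 + 27*m^3 + 11*m^2 - 28*m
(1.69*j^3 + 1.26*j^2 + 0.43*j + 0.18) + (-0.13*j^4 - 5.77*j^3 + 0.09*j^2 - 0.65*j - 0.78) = -0.13*j^4 - 4.08*j^3 + 1.35*j^2 - 0.22*j - 0.6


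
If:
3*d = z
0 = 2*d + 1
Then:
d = -1/2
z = -3/2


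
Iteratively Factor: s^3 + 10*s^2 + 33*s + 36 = (s + 3)*(s^2 + 7*s + 12) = (s + 3)^2*(s + 4)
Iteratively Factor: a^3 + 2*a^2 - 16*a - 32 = (a - 4)*(a^2 + 6*a + 8) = (a - 4)*(a + 4)*(a + 2)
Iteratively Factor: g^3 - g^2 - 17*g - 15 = (g + 3)*(g^2 - 4*g - 5) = (g + 1)*(g + 3)*(g - 5)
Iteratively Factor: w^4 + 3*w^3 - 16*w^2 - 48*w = (w - 4)*(w^3 + 7*w^2 + 12*w) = (w - 4)*(w + 4)*(w^2 + 3*w) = (w - 4)*(w + 3)*(w + 4)*(w)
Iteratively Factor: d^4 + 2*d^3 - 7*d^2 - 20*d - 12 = (d + 1)*(d^3 + d^2 - 8*d - 12) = (d - 3)*(d + 1)*(d^2 + 4*d + 4) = (d - 3)*(d + 1)*(d + 2)*(d + 2)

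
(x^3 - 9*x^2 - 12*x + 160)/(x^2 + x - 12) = (x^2 - 13*x + 40)/(x - 3)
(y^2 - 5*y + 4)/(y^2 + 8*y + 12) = (y^2 - 5*y + 4)/(y^2 + 8*y + 12)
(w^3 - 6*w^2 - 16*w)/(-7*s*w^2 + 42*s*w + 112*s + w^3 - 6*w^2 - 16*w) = -w/(7*s - w)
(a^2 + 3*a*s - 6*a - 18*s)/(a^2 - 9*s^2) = (6 - a)/(-a + 3*s)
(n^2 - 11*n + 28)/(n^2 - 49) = (n - 4)/(n + 7)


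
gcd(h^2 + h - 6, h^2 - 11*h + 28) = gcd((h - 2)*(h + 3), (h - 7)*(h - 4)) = 1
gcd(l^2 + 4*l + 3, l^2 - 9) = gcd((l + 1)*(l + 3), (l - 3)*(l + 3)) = l + 3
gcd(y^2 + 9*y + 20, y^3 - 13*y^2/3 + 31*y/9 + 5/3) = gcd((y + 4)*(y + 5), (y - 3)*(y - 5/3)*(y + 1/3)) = 1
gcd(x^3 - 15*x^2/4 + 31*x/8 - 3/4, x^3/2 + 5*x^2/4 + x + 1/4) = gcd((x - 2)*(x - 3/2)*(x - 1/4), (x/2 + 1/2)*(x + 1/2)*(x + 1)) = 1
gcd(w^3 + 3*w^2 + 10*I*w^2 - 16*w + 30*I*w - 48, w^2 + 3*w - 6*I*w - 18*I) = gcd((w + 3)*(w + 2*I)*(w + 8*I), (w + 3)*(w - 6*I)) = w + 3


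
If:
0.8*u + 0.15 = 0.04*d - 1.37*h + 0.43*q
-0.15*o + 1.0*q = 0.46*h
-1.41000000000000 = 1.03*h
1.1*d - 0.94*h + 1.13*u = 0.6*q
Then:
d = -0.0118712273641851*u - 3.19634701412358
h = -1.37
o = 12.41046277666*u - 20.5706706256959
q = 1.86156941649899*u - 3.71530933171847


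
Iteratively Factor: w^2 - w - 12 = (w + 3)*(w - 4)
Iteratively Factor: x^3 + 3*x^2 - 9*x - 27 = (x + 3)*(x^2 - 9) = (x + 3)^2*(x - 3)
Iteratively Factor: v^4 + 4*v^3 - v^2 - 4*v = (v + 4)*(v^3 - v) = (v - 1)*(v + 4)*(v^2 + v) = v*(v - 1)*(v + 4)*(v + 1)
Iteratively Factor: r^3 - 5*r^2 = (r)*(r^2 - 5*r) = r*(r - 5)*(r)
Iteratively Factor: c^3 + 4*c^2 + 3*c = (c + 1)*(c^2 + 3*c) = c*(c + 1)*(c + 3)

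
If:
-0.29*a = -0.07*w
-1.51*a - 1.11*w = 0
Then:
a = 0.00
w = 0.00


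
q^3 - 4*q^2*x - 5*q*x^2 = q*(q - 5*x)*(q + x)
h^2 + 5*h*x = h*(h + 5*x)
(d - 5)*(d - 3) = d^2 - 8*d + 15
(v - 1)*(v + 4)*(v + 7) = v^3 + 10*v^2 + 17*v - 28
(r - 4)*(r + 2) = r^2 - 2*r - 8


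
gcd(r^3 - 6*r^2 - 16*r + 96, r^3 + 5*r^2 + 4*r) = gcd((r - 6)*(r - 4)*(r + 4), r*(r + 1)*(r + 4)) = r + 4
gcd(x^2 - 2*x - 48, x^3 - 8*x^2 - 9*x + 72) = x - 8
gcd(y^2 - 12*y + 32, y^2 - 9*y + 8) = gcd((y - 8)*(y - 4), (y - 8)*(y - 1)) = y - 8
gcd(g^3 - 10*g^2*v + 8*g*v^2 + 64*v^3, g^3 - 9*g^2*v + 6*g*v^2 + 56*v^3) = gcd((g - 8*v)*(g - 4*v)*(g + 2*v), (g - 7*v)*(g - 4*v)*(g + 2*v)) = -g^2 + 2*g*v + 8*v^2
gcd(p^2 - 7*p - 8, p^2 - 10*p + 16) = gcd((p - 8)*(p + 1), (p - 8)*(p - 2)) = p - 8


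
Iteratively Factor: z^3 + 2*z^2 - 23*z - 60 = (z + 3)*(z^2 - z - 20) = (z - 5)*(z + 3)*(z + 4)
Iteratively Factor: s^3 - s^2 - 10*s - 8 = (s - 4)*(s^2 + 3*s + 2) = (s - 4)*(s + 1)*(s + 2)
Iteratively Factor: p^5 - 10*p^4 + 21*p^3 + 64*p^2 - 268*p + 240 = (p - 4)*(p^4 - 6*p^3 - 3*p^2 + 52*p - 60) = (p - 5)*(p - 4)*(p^3 - p^2 - 8*p + 12) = (p - 5)*(p - 4)*(p - 2)*(p^2 + p - 6) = (p - 5)*(p - 4)*(p - 2)*(p + 3)*(p - 2)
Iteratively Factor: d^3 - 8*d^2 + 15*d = (d - 3)*(d^2 - 5*d) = d*(d - 3)*(d - 5)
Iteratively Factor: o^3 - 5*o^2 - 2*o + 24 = (o + 2)*(o^2 - 7*o + 12) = (o - 4)*(o + 2)*(o - 3)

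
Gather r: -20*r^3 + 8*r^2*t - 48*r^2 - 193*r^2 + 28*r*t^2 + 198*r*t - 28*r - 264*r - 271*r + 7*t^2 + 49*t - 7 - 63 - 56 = -20*r^3 + r^2*(8*t - 241) + r*(28*t^2 + 198*t - 563) + 7*t^2 + 49*t - 126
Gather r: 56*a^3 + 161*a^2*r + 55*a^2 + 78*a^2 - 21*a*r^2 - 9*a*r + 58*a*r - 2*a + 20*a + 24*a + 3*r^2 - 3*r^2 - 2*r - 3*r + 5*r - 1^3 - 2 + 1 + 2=56*a^3 + 133*a^2 - 21*a*r^2 + 42*a + r*(161*a^2 + 49*a)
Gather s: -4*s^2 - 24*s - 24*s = -4*s^2 - 48*s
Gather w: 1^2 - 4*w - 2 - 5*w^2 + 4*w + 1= -5*w^2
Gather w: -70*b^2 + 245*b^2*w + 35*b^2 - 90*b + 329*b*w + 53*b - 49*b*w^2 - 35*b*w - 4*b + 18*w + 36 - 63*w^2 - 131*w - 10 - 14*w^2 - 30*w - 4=-35*b^2 - 41*b + w^2*(-49*b - 77) + w*(245*b^2 + 294*b - 143) + 22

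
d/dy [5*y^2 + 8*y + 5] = 10*y + 8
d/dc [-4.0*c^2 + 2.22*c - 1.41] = 2.22 - 8.0*c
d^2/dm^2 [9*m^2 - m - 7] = 18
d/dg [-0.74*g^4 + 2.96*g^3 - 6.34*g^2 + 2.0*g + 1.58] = -2.96*g^3 + 8.88*g^2 - 12.68*g + 2.0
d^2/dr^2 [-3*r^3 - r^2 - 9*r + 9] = -18*r - 2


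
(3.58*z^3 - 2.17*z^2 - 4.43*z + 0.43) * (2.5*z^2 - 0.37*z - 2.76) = 8.95*z^5 - 6.7496*z^4 - 20.1529*z^3 + 8.7033*z^2 + 12.0677*z - 1.1868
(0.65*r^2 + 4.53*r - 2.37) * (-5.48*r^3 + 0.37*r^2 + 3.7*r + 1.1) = -3.562*r^5 - 24.5839*r^4 + 17.0687*r^3 + 16.5991*r^2 - 3.786*r - 2.607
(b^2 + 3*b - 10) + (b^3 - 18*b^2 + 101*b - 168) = b^3 - 17*b^2 + 104*b - 178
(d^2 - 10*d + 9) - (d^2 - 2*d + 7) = 2 - 8*d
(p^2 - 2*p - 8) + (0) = p^2 - 2*p - 8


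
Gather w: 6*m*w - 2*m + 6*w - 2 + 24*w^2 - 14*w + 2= -2*m + 24*w^2 + w*(6*m - 8)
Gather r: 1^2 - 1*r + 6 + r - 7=0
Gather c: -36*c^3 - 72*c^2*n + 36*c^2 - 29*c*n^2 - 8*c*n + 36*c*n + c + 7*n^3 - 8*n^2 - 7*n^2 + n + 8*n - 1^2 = -36*c^3 + c^2*(36 - 72*n) + c*(-29*n^2 + 28*n + 1) + 7*n^3 - 15*n^2 + 9*n - 1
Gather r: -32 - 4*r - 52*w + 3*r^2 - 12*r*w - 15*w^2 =3*r^2 + r*(-12*w - 4) - 15*w^2 - 52*w - 32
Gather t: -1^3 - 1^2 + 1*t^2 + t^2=2*t^2 - 2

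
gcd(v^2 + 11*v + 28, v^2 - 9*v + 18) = 1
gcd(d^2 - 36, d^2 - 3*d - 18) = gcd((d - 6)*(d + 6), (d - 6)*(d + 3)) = d - 6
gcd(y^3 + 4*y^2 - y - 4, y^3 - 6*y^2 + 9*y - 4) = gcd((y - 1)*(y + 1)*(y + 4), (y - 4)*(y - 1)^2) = y - 1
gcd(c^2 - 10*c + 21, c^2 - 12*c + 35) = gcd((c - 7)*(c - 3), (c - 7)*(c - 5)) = c - 7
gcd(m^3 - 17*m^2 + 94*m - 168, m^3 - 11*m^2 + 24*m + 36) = m - 6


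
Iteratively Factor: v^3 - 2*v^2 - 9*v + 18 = (v - 3)*(v^2 + v - 6) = (v - 3)*(v + 3)*(v - 2)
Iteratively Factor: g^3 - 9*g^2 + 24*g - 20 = (g - 5)*(g^2 - 4*g + 4) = (g - 5)*(g - 2)*(g - 2)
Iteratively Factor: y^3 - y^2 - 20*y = (y)*(y^2 - y - 20) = y*(y - 5)*(y + 4)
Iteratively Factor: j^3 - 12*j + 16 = (j - 2)*(j^2 + 2*j - 8) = (j - 2)^2*(j + 4)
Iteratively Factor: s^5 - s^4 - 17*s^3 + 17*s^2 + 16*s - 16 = (s + 1)*(s^4 - 2*s^3 - 15*s^2 + 32*s - 16) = (s + 1)*(s + 4)*(s^3 - 6*s^2 + 9*s - 4) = (s - 1)*(s + 1)*(s + 4)*(s^2 - 5*s + 4) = (s - 4)*(s - 1)*(s + 1)*(s + 4)*(s - 1)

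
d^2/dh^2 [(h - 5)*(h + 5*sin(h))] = (25 - 5*h)*sin(h) + 10*cos(h) + 2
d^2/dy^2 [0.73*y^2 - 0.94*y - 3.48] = 1.46000000000000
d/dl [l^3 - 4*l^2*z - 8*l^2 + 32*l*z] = 3*l^2 - 8*l*z - 16*l + 32*z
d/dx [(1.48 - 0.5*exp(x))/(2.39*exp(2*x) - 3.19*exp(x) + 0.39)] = (1.195*exp(2*x) - 7.0744*exp(x) + 4.5262)*exp(x)/(5.7121*exp(4*x) - 15.2482*exp(3*x) + 12.0403*exp(2*x) - 2.4882*exp(x) + 0.1521)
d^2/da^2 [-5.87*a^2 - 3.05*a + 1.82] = -11.7400000000000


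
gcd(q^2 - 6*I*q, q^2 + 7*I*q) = q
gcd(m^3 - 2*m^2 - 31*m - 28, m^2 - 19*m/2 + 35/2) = m - 7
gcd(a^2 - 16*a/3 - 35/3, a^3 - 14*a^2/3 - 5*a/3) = 1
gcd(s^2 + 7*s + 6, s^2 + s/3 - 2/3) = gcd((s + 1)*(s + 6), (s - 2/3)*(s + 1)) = s + 1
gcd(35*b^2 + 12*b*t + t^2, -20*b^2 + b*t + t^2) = 5*b + t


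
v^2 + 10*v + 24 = (v + 4)*(v + 6)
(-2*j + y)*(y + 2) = -2*j*y - 4*j + y^2 + 2*y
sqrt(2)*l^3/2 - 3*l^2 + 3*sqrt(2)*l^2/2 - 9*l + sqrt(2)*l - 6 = (l + 1)*(l - 3*sqrt(2))*(sqrt(2)*l/2 + sqrt(2))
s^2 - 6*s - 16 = (s - 8)*(s + 2)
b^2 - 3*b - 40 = (b - 8)*(b + 5)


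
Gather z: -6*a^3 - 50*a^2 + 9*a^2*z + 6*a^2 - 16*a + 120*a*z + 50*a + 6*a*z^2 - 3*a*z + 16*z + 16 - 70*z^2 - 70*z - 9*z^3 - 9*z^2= -6*a^3 - 44*a^2 + 34*a - 9*z^3 + z^2*(6*a - 79) + z*(9*a^2 + 117*a - 54) + 16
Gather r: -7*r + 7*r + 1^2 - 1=0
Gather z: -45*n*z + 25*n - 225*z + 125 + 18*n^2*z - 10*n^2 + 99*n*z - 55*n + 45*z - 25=-10*n^2 - 30*n + z*(18*n^2 + 54*n - 180) + 100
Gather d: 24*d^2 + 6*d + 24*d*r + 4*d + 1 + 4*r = 24*d^2 + d*(24*r + 10) + 4*r + 1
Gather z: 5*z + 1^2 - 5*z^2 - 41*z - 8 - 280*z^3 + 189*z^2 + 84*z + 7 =-280*z^3 + 184*z^2 + 48*z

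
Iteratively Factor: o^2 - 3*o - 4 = (o + 1)*(o - 4)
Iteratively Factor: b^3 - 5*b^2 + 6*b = (b)*(b^2 - 5*b + 6) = b*(b - 2)*(b - 3)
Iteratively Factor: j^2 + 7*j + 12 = (j + 3)*(j + 4)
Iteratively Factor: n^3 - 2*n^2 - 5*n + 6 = (n - 3)*(n^2 + n - 2) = (n - 3)*(n + 2)*(n - 1)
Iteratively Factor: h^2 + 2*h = (h)*(h + 2)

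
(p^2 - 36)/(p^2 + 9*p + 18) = (p - 6)/(p + 3)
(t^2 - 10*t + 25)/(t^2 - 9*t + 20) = (t - 5)/(t - 4)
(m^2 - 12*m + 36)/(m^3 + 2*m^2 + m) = (m^2 - 12*m + 36)/(m*(m^2 + 2*m + 1))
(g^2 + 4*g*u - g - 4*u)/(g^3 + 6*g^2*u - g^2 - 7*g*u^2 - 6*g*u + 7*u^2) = (-g - 4*u)/(-g^2 - 6*g*u + 7*u^2)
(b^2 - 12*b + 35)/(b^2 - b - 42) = (b - 5)/(b + 6)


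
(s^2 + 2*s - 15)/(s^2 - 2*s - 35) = (s - 3)/(s - 7)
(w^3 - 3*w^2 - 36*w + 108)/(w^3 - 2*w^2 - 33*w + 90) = (w - 6)/(w - 5)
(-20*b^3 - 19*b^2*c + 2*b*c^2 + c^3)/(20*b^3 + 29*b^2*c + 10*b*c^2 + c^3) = (-4*b + c)/(4*b + c)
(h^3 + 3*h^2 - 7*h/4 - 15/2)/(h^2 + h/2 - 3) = h + 5/2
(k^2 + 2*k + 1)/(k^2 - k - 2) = (k + 1)/(k - 2)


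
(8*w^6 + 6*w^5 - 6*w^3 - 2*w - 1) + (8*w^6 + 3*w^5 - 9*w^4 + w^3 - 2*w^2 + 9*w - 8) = 16*w^6 + 9*w^5 - 9*w^4 - 5*w^3 - 2*w^2 + 7*w - 9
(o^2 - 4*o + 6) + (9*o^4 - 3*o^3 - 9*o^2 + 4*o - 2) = 9*o^4 - 3*o^3 - 8*o^2 + 4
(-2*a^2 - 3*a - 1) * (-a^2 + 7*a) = 2*a^4 - 11*a^3 - 20*a^2 - 7*a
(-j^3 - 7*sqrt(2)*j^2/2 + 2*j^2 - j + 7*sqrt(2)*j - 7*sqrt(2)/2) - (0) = -j^3 - 7*sqrt(2)*j^2/2 + 2*j^2 - j + 7*sqrt(2)*j - 7*sqrt(2)/2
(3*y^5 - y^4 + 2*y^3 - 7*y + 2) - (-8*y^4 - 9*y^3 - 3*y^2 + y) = 3*y^5 + 7*y^4 + 11*y^3 + 3*y^2 - 8*y + 2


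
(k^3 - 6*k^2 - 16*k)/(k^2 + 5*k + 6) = k*(k - 8)/(k + 3)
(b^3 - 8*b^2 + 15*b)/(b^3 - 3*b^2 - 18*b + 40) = b*(b - 3)/(b^2 + 2*b - 8)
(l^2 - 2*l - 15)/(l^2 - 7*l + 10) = (l + 3)/(l - 2)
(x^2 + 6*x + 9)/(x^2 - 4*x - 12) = (x^2 + 6*x + 9)/(x^2 - 4*x - 12)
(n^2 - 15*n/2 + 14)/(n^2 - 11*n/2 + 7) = (n - 4)/(n - 2)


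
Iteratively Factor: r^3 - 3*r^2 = (r - 3)*(r^2) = r*(r - 3)*(r)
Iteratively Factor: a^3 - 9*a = (a)*(a^2 - 9) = a*(a - 3)*(a + 3)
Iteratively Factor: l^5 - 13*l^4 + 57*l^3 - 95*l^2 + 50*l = (l - 5)*(l^4 - 8*l^3 + 17*l^2 - 10*l) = l*(l - 5)*(l^3 - 8*l^2 + 17*l - 10) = l*(l - 5)*(l - 2)*(l^2 - 6*l + 5) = l*(l - 5)^2*(l - 2)*(l - 1)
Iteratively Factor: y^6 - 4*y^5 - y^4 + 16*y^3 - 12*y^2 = (y + 2)*(y^5 - 6*y^4 + 11*y^3 - 6*y^2) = y*(y + 2)*(y^4 - 6*y^3 + 11*y^2 - 6*y) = y*(y - 2)*(y + 2)*(y^3 - 4*y^2 + 3*y) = y^2*(y - 2)*(y + 2)*(y^2 - 4*y + 3) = y^2*(y - 3)*(y - 2)*(y + 2)*(y - 1)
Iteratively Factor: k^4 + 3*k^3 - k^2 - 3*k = (k - 1)*(k^3 + 4*k^2 + 3*k) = k*(k - 1)*(k^2 + 4*k + 3) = k*(k - 1)*(k + 3)*(k + 1)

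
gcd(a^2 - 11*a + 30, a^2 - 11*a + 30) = a^2 - 11*a + 30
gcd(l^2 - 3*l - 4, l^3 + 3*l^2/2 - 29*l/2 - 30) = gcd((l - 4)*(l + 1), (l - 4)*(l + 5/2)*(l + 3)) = l - 4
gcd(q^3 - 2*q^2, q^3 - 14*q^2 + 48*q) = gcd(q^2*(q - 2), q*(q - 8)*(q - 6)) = q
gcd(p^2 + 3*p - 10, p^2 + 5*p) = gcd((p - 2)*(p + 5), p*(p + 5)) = p + 5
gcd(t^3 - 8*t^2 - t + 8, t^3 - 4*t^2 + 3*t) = t - 1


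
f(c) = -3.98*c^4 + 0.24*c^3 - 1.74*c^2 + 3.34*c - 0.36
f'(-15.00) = 53947.54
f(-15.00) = -202739.46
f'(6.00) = -3430.34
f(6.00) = -5149.20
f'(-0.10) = 3.71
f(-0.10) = -0.71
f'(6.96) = -5353.49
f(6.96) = -9319.91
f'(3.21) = -526.98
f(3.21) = -422.20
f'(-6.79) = 5043.87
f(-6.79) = -8638.23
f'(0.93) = -12.08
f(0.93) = -1.54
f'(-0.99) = 22.94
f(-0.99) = -9.43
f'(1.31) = -35.77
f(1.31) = -10.15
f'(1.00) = -15.34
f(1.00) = -2.50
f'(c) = -15.92*c^3 + 0.72*c^2 - 3.48*c + 3.34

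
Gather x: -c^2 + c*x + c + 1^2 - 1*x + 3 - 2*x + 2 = -c^2 + c + x*(c - 3) + 6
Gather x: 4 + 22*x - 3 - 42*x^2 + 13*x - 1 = -42*x^2 + 35*x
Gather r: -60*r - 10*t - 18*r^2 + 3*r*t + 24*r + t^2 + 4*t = -18*r^2 + r*(3*t - 36) + t^2 - 6*t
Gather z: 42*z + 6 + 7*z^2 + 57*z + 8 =7*z^2 + 99*z + 14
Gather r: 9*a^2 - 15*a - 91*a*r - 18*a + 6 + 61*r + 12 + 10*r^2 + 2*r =9*a^2 - 33*a + 10*r^2 + r*(63 - 91*a) + 18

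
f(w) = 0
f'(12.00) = 0.00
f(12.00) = 0.00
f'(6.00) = 0.00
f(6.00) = 0.00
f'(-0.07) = 0.00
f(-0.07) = 0.00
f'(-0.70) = 0.00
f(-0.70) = 0.00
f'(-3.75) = 0.00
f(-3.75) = 0.00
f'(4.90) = 0.00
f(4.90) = 0.00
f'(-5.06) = 0.00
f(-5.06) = 0.00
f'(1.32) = 0.00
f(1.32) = 0.00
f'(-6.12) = 0.00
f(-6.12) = 0.00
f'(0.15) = 0.00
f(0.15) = 0.00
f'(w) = 0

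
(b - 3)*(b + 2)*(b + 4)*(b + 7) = b^4 + 10*b^3 + 11*b^2 - 94*b - 168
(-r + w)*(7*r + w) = -7*r^2 + 6*r*w + w^2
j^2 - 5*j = j*(j - 5)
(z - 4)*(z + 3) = z^2 - z - 12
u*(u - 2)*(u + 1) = u^3 - u^2 - 2*u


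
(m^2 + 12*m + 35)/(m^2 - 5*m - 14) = (m^2 + 12*m + 35)/(m^2 - 5*m - 14)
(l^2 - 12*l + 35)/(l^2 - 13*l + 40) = (l - 7)/(l - 8)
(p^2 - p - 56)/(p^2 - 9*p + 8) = (p + 7)/(p - 1)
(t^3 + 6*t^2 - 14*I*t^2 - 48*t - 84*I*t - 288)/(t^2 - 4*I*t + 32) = (t^2 + 6*t*(1 - I) - 36*I)/(t + 4*I)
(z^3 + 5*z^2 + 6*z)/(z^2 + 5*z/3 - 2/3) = 3*z*(z + 3)/(3*z - 1)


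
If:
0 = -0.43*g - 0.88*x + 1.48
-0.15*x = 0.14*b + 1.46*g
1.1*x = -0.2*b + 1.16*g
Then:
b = -5.81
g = 0.40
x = 1.48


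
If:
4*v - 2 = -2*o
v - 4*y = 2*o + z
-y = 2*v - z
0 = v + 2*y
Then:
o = 3/11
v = 4/11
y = -2/11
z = 6/11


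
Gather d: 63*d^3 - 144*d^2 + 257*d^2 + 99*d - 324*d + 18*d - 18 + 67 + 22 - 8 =63*d^3 + 113*d^2 - 207*d + 63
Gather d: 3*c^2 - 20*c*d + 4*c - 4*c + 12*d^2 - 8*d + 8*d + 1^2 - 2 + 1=3*c^2 - 20*c*d + 12*d^2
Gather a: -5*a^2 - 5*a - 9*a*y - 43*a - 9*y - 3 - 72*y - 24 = -5*a^2 + a*(-9*y - 48) - 81*y - 27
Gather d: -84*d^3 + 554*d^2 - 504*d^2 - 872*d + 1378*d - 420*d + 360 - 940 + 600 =-84*d^3 + 50*d^2 + 86*d + 20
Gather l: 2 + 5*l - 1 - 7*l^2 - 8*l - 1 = -7*l^2 - 3*l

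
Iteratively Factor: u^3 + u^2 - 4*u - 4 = (u + 2)*(u^2 - u - 2) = (u + 1)*(u + 2)*(u - 2)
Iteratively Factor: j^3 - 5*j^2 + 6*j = (j)*(j^2 - 5*j + 6) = j*(j - 2)*(j - 3)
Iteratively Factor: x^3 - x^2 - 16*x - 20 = (x + 2)*(x^2 - 3*x - 10) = (x + 2)^2*(x - 5)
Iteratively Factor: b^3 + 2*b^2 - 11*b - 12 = (b - 3)*(b^2 + 5*b + 4) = (b - 3)*(b + 1)*(b + 4)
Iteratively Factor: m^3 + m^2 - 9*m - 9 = (m + 1)*(m^2 - 9) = (m + 1)*(m + 3)*(m - 3)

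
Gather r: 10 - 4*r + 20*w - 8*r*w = r*(-8*w - 4) + 20*w + 10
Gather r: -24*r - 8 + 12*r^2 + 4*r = 12*r^2 - 20*r - 8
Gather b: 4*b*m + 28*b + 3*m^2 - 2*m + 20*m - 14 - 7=b*(4*m + 28) + 3*m^2 + 18*m - 21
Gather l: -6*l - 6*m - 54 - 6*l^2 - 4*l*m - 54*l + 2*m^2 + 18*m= -6*l^2 + l*(-4*m - 60) + 2*m^2 + 12*m - 54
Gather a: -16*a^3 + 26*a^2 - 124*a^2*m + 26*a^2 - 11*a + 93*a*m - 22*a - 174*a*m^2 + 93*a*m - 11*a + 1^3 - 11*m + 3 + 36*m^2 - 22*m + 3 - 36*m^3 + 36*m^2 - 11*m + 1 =-16*a^3 + a^2*(52 - 124*m) + a*(-174*m^2 + 186*m - 44) - 36*m^3 + 72*m^2 - 44*m + 8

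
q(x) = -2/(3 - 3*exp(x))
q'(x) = -6*exp(x)/(3 - 3*exp(x))^2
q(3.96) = 0.01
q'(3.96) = -0.01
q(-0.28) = -2.73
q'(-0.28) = -8.45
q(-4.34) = -0.68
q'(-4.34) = -0.01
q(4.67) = 0.01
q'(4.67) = -0.01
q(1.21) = 0.28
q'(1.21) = -0.40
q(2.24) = 0.08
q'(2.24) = -0.09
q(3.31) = 0.03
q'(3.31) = -0.03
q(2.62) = 0.05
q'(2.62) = -0.06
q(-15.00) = -0.67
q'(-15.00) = 0.00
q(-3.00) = -0.70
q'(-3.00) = -0.04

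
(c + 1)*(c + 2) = c^2 + 3*c + 2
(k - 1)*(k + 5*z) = k^2 + 5*k*z - k - 5*z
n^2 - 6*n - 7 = (n - 7)*(n + 1)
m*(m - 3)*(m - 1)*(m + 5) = m^4 + m^3 - 17*m^2 + 15*m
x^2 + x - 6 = (x - 2)*(x + 3)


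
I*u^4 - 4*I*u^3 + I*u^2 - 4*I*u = u*(u - 4)*(u + I)*(I*u + 1)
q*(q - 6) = q^2 - 6*q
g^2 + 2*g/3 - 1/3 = (g - 1/3)*(g + 1)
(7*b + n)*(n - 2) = 7*b*n - 14*b + n^2 - 2*n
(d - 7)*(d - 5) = d^2 - 12*d + 35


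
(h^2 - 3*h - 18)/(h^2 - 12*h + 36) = (h + 3)/(h - 6)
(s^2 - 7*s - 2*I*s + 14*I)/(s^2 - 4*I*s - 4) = (s - 7)/(s - 2*I)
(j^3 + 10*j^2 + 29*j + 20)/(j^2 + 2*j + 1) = (j^2 + 9*j + 20)/(j + 1)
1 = 1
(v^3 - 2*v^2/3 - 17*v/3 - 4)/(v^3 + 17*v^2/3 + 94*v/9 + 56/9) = 3*(v^2 - 2*v - 3)/(3*v^2 + 13*v + 14)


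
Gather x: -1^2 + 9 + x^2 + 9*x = x^2 + 9*x + 8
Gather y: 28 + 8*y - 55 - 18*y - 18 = -10*y - 45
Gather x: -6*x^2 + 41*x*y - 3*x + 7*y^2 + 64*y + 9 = -6*x^2 + x*(41*y - 3) + 7*y^2 + 64*y + 9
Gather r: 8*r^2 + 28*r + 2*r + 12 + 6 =8*r^2 + 30*r + 18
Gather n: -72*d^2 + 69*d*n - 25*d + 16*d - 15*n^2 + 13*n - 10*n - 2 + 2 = -72*d^2 - 9*d - 15*n^2 + n*(69*d + 3)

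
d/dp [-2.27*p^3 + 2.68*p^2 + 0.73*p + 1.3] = -6.81*p^2 + 5.36*p + 0.73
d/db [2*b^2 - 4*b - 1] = 4*b - 4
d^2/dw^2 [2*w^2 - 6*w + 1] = 4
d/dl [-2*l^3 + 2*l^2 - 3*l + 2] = -6*l^2 + 4*l - 3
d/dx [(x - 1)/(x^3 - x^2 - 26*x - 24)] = (x^3 - x^2 - 26*x + (x - 1)*(-3*x^2 + 2*x + 26) - 24)/(-x^3 + x^2 + 26*x + 24)^2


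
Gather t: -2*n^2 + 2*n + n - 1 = -2*n^2 + 3*n - 1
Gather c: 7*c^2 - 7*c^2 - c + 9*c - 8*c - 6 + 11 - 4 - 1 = 0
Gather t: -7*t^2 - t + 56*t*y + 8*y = -7*t^2 + t*(56*y - 1) + 8*y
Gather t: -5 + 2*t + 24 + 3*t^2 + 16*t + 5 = 3*t^2 + 18*t + 24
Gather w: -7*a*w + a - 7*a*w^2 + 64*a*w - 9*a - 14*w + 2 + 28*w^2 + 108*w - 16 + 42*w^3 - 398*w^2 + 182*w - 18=-8*a + 42*w^3 + w^2*(-7*a - 370) + w*(57*a + 276) - 32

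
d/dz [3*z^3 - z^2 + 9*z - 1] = 9*z^2 - 2*z + 9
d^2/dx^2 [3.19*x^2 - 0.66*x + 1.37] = 6.38000000000000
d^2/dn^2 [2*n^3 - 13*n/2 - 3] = 12*n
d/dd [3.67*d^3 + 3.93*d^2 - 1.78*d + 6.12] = 11.01*d^2 + 7.86*d - 1.78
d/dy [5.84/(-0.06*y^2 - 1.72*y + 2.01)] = (0.7008*y + 10.0448)/(0.06*y^2 + 1.72*y - 2.01)^2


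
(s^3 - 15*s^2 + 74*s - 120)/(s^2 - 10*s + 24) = s - 5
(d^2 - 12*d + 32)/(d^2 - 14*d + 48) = (d - 4)/(d - 6)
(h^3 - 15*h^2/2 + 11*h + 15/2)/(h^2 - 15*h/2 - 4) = (h^2 - 8*h + 15)/(h - 8)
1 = 1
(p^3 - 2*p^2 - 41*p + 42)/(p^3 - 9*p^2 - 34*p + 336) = (p - 1)/(p - 8)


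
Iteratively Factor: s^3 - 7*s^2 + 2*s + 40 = (s + 2)*(s^2 - 9*s + 20) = (s - 4)*(s + 2)*(s - 5)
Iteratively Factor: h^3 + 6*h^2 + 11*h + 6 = (h + 1)*(h^2 + 5*h + 6) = (h + 1)*(h + 2)*(h + 3)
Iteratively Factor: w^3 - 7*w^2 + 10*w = (w - 5)*(w^2 - 2*w) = w*(w - 5)*(w - 2)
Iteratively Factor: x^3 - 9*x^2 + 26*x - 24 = (x - 4)*(x^2 - 5*x + 6) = (x - 4)*(x - 3)*(x - 2)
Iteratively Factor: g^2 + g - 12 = (g + 4)*(g - 3)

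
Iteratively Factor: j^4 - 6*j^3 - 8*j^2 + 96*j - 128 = (j + 4)*(j^3 - 10*j^2 + 32*j - 32) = (j - 4)*(j + 4)*(j^2 - 6*j + 8) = (j - 4)^2*(j + 4)*(j - 2)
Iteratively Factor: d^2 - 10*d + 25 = (d - 5)*(d - 5)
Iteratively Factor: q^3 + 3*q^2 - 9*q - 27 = (q + 3)*(q^2 - 9) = (q + 3)^2*(q - 3)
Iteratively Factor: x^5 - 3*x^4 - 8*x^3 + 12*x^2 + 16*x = (x)*(x^4 - 3*x^3 - 8*x^2 + 12*x + 16) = x*(x - 2)*(x^3 - x^2 - 10*x - 8) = x*(x - 2)*(x + 2)*(x^2 - 3*x - 4) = x*(x - 2)*(x + 1)*(x + 2)*(x - 4)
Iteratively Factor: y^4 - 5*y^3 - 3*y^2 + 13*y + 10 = (y - 2)*(y^3 - 3*y^2 - 9*y - 5) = (y - 2)*(y + 1)*(y^2 - 4*y - 5) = (y - 2)*(y + 1)^2*(y - 5)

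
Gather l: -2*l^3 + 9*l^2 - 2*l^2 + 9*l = -2*l^3 + 7*l^2 + 9*l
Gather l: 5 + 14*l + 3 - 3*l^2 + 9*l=-3*l^2 + 23*l + 8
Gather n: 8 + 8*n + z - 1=8*n + z + 7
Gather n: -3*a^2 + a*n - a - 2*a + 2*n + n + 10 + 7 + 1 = -3*a^2 - 3*a + n*(a + 3) + 18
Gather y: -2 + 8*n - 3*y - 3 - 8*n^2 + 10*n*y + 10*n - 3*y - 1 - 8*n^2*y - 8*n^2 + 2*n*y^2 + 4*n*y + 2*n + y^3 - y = -16*n^2 + 2*n*y^2 + 20*n + y^3 + y*(-8*n^2 + 14*n - 7) - 6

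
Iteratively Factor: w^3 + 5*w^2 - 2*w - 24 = (w - 2)*(w^2 + 7*w + 12) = (w - 2)*(w + 4)*(w + 3)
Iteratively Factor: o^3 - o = (o - 1)*(o^2 + o) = (o - 1)*(o + 1)*(o)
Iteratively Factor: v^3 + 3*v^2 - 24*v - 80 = (v - 5)*(v^2 + 8*v + 16) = (v - 5)*(v + 4)*(v + 4)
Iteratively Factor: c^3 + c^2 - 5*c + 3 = (c - 1)*(c^2 + 2*c - 3) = (c - 1)*(c + 3)*(c - 1)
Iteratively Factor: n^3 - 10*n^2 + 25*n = (n - 5)*(n^2 - 5*n) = n*(n - 5)*(n - 5)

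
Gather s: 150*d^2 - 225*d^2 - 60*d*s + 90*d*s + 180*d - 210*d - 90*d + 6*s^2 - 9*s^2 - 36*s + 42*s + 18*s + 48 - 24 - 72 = -75*d^2 - 120*d - 3*s^2 + s*(30*d + 24) - 48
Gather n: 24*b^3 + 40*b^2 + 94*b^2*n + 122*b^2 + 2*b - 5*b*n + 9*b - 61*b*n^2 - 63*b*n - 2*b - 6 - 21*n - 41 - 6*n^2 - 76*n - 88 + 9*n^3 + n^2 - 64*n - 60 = 24*b^3 + 162*b^2 + 9*b + 9*n^3 + n^2*(-61*b - 5) + n*(94*b^2 - 68*b - 161) - 195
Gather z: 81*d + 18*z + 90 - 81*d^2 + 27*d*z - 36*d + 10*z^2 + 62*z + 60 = -81*d^2 + 45*d + 10*z^2 + z*(27*d + 80) + 150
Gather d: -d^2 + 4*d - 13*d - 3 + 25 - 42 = -d^2 - 9*d - 20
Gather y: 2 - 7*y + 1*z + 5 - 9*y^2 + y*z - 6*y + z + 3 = -9*y^2 + y*(z - 13) + 2*z + 10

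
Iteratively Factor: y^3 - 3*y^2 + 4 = (y + 1)*(y^2 - 4*y + 4) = (y - 2)*(y + 1)*(y - 2)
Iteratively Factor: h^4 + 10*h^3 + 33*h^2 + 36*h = (h)*(h^3 + 10*h^2 + 33*h + 36) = h*(h + 4)*(h^2 + 6*h + 9) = h*(h + 3)*(h + 4)*(h + 3)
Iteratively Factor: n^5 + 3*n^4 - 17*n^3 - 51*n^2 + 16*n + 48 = (n - 4)*(n^4 + 7*n^3 + 11*n^2 - 7*n - 12) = (n - 4)*(n - 1)*(n^3 + 8*n^2 + 19*n + 12) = (n - 4)*(n - 1)*(n + 1)*(n^2 + 7*n + 12) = (n - 4)*(n - 1)*(n + 1)*(n + 4)*(n + 3)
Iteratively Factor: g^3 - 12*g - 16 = (g - 4)*(g^2 + 4*g + 4) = (g - 4)*(g + 2)*(g + 2)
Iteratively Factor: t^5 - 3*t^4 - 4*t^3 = (t)*(t^4 - 3*t^3 - 4*t^2) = t^2*(t^3 - 3*t^2 - 4*t) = t^3*(t^2 - 3*t - 4) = t^3*(t + 1)*(t - 4)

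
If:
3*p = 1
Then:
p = 1/3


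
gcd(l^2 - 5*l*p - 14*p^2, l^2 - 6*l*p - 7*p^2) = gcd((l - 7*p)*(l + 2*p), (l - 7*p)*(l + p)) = -l + 7*p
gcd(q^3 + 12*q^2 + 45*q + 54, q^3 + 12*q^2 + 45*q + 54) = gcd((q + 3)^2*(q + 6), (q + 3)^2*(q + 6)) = q^3 + 12*q^2 + 45*q + 54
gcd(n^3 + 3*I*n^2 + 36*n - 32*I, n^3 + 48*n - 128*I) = n^2 + 4*I*n + 32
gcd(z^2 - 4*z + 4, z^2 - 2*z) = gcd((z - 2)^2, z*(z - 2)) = z - 2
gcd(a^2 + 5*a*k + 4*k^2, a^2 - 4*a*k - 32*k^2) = a + 4*k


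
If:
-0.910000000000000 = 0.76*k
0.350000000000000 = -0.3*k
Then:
No Solution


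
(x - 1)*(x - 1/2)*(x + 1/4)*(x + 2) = x^4 + 3*x^3/4 - 19*x^2/8 + 3*x/8 + 1/4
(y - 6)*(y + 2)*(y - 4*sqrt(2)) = y^3 - 4*sqrt(2)*y^2 - 4*y^2 - 12*y + 16*sqrt(2)*y + 48*sqrt(2)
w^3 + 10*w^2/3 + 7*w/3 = w*(w + 1)*(w + 7/3)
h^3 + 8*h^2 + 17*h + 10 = (h + 1)*(h + 2)*(h + 5)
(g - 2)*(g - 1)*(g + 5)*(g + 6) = g^4 + 8*g^3 - g^2 - 68*g + 60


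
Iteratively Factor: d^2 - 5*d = (d)*(d - 5)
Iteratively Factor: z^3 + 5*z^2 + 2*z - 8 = (z - 1)*(z^2 + 6*z + 8) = (z - 1)*(z + 4)*(z + 2)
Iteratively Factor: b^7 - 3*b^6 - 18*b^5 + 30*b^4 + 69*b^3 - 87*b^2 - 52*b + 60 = (b - 5)*(b^6 + 2*b^5 - 8*b^4 - 10*b^3 + 19*b^2 + 8*b - 12) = (b - 5)*(b - 1)*(b^5 + 3*b^4 - 5*b^3 - 15*b^2 + 4*b + 12) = (b - 5)*(b - 1)*(b + 2)*(b^4 + b^3 - 7*b^2 - b + 6) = (b - 5)*(b - 1)^2*(b + 2)*(b^3 + 2*b^2 - 5*b - 6) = (b - 5)*(b - 2)*(b - 1)^2*(b + 2)*(b^2 + 4*b + 3) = (b - 5)*(b - 2)*(b - 1)^2*(b + 2)*(b + 3)*(b + 1)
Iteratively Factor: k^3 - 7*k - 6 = (k + 2)*(k^2 - 2*k - 3) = (k + 1)*(k + 2)*(k - 3)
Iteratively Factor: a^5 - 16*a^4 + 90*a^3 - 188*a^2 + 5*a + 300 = (a - 4)*(a^4 - 12*a^3 + 42*a^2 - 20*a - 75) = (a - 5)*(a - 4)*(a^3 - 7*a^2 + 7*a + 15) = (a - 5)^2*(a - 4)*(a^2 - 2*a - 3) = (a - 5)^2*(a - 4)*(a + 1)*(a - 3)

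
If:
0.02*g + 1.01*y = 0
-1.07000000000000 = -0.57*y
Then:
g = -94.80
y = 1.88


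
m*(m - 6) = m^2 - 6*m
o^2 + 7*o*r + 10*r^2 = (o + 2*r)*(o + 5*r)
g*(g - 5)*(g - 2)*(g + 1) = g^4 - 6*g^3 + 3*g^2 + 10*g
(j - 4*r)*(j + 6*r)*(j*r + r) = j^3*r + 2*j^2*r^2 + j^2*r - 24*j*r^3 + 2*j*r^2 - 24*r^3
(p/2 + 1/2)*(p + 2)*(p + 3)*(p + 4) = p^4/2 + 5*p^3 + 35*p^2/2 + 25*p + 12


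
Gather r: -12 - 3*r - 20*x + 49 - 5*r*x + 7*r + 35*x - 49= r*(4 - 5*x) + 15*x - 12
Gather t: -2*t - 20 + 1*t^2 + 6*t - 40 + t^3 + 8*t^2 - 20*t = t^3 + 9*t^2 - 16*t - 60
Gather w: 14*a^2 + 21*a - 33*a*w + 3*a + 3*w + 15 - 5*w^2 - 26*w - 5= 14*a^2 + 24*a - 5*w^2 + w*(-33*a - 23) + 10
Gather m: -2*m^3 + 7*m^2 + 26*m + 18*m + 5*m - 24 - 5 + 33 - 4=-2*m^3 + 7*m^2 + 49*m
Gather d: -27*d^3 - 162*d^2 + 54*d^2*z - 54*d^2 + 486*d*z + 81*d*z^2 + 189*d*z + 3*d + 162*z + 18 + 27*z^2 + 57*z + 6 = -27*d^3 + d^2*(54*z - 216) + d*(81*z^2 + 675*z + 3) + 27*z^2 + 219*z + 24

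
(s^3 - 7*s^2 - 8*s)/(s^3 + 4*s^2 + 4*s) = (s^2 - 7*s - 8)/(s^2 + 4*s + 4)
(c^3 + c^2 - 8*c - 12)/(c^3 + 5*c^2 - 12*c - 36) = (c + 2)/(c + 6)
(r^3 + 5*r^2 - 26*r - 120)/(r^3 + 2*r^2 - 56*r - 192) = (r - 5)/(r - 8)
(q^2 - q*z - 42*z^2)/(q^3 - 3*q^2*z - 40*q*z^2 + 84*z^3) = 1/(q - 2*z)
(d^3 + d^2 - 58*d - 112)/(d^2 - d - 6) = (d^2 - d - 56)/(d - 3)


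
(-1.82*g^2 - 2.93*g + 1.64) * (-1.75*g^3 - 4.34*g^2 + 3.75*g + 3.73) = 3.185*g^5 + 13.0263*g^4 + 3.0212*g^3 - 24.8937*g^2 - 4.7789*g + 6.1172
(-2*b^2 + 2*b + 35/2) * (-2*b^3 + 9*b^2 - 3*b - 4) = 4*b^5 - 22*b^4 - 11*b^3 + 319*b^2/2 - 121*b/2 - 70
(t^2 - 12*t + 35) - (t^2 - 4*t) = 35 - 8*t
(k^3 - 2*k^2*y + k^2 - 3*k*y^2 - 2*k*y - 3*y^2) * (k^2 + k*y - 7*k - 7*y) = k^5 - k^4*y - 6*k^4 - 5*k^3*y^2 + 6*k^3*y - 7*k^3 - 3*k^2*y^3 + 30*k^2*y^2 + 7*k^2*y + 18*k*y^3 + 35*k*y^2 + 21*y^3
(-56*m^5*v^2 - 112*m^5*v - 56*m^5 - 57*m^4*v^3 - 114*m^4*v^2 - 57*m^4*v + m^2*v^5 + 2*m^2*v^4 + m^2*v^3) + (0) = -56*m^5*v^2 - 112*m^5*v - 56*m^5 - 57*m^4*v^3 - 114*m^4*v^2 - 57*m^4*v + m^2*v^5 + 2*m^2*v^4 + m^2*v^3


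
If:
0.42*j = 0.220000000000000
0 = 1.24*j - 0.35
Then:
No Solution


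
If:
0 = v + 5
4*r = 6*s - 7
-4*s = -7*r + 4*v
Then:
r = -46/13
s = -31/26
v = -5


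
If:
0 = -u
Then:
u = 0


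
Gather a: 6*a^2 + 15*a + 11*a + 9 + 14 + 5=6*a^2 + 26*a + 28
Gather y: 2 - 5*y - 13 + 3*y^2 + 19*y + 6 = 3*y^2 + 14*y - 5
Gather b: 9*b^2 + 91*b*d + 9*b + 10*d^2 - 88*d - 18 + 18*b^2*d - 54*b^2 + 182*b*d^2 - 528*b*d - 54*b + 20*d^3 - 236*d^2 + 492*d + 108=b^2*(18*d - 45) + b*(182*d^2 - 437*d - 45) + 20*d^3 - 226*d^2 + 404*d + 90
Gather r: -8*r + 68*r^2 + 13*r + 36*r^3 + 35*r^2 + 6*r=36*r^3 + 103*r^2 + 11*r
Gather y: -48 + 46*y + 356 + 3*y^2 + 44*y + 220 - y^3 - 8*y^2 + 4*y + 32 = -y^3 - 5*y^2 + 94*y + 560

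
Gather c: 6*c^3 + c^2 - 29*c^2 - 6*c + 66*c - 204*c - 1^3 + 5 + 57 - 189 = 6*c^3 - 28*c^2 - 144*c - 128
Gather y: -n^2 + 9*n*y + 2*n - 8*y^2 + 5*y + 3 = -n^2 + 2*n - 8*y^2 + y*(9*n + 5) + 3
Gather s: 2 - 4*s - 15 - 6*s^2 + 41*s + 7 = -6*s^2 + 37*s - 6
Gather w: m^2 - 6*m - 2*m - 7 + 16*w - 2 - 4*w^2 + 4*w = m^2 - 8*m - 4*w^2 + 20*w - 9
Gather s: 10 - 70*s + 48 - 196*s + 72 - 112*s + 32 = 162 - 378*s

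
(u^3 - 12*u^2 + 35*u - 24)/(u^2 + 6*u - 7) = (u^2 - 11*u + 24)/(u + 7)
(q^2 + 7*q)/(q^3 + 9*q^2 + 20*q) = (q + 7)/(q^2 + 9*q + 20)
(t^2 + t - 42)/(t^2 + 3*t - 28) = (t - 6)/(t - 4)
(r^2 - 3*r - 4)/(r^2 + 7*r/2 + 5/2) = 2*(r - 4)/(2*r + 5)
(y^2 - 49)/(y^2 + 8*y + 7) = (y - 7)/(y + 1)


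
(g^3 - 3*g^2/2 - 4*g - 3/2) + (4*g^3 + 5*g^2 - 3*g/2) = 5*g^3 + 7*g^2/2 - 11*g/2 - 3/2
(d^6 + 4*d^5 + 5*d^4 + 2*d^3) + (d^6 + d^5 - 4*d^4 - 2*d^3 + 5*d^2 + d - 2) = 2*d^6 + 5*d^5 + d^4 + 5*d^2 + d - 2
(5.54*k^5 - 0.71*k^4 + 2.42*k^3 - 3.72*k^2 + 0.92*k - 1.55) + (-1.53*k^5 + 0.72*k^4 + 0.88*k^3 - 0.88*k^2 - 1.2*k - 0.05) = 4.01*k^5 + 0.01*k^4 + 3.3*k^3 - 4.6*k^2 - 0.28*k - 1.6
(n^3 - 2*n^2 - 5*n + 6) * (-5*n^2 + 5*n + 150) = -5*n^5 + 15*n^4 + 165*n^3 - 355*n^2 - 720*n + 900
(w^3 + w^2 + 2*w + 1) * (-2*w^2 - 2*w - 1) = -2*w^5 - 4*w^4 - 7*w^3 - 7*w^2 - 4*w - 1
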